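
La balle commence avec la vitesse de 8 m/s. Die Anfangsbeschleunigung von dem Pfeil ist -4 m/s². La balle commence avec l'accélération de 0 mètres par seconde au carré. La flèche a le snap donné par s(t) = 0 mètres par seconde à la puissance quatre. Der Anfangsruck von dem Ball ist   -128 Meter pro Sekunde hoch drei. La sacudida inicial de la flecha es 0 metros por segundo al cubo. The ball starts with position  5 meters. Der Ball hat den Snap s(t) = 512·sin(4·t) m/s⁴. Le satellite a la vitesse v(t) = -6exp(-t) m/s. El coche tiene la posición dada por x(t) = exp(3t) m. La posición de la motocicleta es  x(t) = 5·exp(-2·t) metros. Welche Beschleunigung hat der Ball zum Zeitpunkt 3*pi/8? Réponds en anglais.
We must find the integral of our snap equation s(t) = 512·sin(4·t) 2 times. The antiderivative of snap is jerk. Using j(0) = -128, we get j(t) = -128·cos(4·t). Finding the antiderivative of j(t) and using a(0) = 0: a(t) = -32·sin(4·t). From the given acceleration equation a(t) = -32·sin(4·t), we substitute t = 3*pi/8 to get a = 32.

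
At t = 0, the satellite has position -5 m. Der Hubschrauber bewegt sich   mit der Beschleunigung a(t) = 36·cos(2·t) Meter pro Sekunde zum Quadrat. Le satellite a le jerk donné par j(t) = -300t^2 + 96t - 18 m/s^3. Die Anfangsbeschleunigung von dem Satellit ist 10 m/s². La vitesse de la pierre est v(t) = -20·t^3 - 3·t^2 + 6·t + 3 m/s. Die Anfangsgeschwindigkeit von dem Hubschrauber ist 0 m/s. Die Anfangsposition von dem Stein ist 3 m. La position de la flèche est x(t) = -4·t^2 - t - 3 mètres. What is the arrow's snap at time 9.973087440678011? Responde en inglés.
Starting from position x(t) = -4·t^2 - t - 3, we take 4 derivatives. The derivative of position gives velocity: v(t) = -8·t - 1. The derivative of velocity gives acceleration: a(t) = -8. Differentiating acceleration, we get jerk: j(t) = 0. Taking d/dt of j(t), we find s(t) = 0. We have snap s(t) = 0. Substituting t = 9.973087440678011: s(9.973087440678011) = 0.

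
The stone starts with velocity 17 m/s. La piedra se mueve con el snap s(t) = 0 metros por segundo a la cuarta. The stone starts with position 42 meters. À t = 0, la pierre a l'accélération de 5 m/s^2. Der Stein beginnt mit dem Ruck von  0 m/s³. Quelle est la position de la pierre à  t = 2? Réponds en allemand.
Wir müssen unsere Gleichung für den Snap s(t) = 0 4-mal integrieren. Durch Integration von dem Snap und Verwendung der Anfangsbedingung j(0) = 0, erhalten wir j(t) = 0. Das Integral von dem Ruck ist die Beschleunigung. Mit a(0) = 5 erhalten wir a(t) = 5. Das Integral von der Beschleunigung, mit v(0) = 17, ergibt die Geschwindigkeit: v(t) = 5·t + 17. Durch Integration von der Geschwindigkeit und Verwendung der Anfangsbedingung x(0) = 42, erhalten wir x(t) = 5·t^2/2 + 17·t + 42. Mit x(t) = 5·t^2/2 + 17·t + 42 und Einsetzen von t = 2, finden wir x = 86.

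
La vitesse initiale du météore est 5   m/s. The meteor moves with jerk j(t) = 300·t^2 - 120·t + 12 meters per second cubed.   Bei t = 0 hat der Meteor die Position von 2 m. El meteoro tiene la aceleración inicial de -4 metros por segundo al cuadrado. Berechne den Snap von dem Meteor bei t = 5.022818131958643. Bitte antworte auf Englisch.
To solve this, we need to take 1 derivative of our jerk equation j(t) = 300·t^2 - 120·t + 12. Taking d/dt of j(t), we find s(t) = 600·t - 120. Using s(t) = 600·t - 120 and substituting t = 5.022818131958643, we find s = 2893.69087917519.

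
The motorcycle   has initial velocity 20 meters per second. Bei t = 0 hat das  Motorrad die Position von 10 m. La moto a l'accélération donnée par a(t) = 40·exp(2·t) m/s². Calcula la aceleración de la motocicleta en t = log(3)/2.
Usando a(t) = 40·exp(2·t) y sustituyendo t = log(3)/2, encontramos a = 120.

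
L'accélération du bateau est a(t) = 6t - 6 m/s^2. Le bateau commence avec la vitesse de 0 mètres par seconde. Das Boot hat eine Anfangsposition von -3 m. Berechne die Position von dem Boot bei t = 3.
Um dies zu lösen, müssen wir 2 Stammfunktionen unserer Gleichung für die Beschleunigung a(t) = 6·t - 6 finden. Die Stammfunktion von der Beschleunigung ist die Geschwindigkeit. Mit v(0) = 0 erhalten wir v(t) = 3·t·(t - 2). Das Integral von der Geschwindigkeit ist die Position. Mit x(0) = -3 erhalten wir x(t) = t^3 - 3·t^2 - 3. Aus der Gleichung für die Position x(t) = t^3 - 3·t^2 - 3, setzen wir t = 3 ein und erhalten x = -3.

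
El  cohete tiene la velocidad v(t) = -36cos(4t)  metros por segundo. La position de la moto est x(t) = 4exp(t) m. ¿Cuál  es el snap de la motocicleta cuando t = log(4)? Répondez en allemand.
Ausgehend von der Position x(t) = 4·exp(t), nehmen wir 4 Ableitungen. Mit d/dt von x(t) finden wir v(t) = 4·exp(t). Die Ableitung von der Geschwindigkeit ergibt die Beschleunigung: a(t) = 4·exp(t). Mit d/dt von a(t) finden wir j(t) = 4·exp(t). Die Ableitung von dem Ruck ergibt den Snap: s(t) = 4·exp(t). Wir haben den Snap s(t) = 4·exp(t). Durch Einsetzen von t = log(4): s(log(4)) = 16.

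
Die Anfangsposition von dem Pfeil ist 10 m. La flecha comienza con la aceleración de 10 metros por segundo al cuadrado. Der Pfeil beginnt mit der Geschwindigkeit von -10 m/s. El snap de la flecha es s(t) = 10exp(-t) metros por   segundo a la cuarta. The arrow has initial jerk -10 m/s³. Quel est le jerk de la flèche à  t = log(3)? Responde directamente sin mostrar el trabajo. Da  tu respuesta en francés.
j(log(3)) = -10/3.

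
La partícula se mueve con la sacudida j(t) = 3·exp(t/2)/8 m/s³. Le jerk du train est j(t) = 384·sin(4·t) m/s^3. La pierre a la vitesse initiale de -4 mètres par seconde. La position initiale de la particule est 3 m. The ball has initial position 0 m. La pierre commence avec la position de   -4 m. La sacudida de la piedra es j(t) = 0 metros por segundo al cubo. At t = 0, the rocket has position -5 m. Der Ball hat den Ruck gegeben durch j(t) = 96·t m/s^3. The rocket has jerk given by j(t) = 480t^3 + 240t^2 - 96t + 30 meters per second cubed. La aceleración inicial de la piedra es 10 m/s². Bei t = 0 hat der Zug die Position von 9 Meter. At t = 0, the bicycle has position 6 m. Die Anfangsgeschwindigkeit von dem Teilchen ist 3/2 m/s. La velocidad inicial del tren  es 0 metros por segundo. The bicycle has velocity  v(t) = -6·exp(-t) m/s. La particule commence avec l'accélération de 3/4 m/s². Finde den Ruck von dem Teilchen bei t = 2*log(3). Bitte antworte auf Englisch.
Using j(t) = 3·exp(t/2)/8 and substituting t = 2*log(3), we find j = 9/8.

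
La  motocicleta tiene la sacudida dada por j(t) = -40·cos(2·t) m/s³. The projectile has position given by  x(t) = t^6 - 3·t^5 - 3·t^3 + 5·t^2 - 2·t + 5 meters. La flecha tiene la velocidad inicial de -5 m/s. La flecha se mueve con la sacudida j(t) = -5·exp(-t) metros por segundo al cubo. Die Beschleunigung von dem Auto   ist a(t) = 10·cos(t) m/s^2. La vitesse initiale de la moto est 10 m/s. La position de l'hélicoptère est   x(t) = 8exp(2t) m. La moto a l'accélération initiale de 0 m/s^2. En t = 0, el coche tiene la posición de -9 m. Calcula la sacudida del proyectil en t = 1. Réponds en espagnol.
Partiendo de la posición x(t) = t^6 - 3·t^5 - 3·t^3 + 5·t^2 - 2·t + 5, tomamos 3 derivadas. Tomando d/dt de x(t), encontramos v(t) = 6·t^5 - 15·t^4 - 9·t^2 + 10·t - 2. Derivando la velocidad, obtenemos la aceleración: a(t) = 30·t^4 - 60·t^3 - 18·t + 10. Tomando d/dt de a(t), encontramos j(t) = 120·t^3 - 180·t^2 - 18. Usando j(t) = 120·t^3 - 180·t^2 - 18 y sustituyendo t = 1, encontramos j = -78.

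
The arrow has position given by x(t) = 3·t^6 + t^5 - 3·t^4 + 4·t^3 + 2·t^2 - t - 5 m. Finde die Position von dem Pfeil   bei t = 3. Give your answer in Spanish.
Usando x(t) = 3·t^6 + t^5 - 3·t^4 + 4·t^3 + 2·t^2 - t - 5 y sustituyendo t = 3, encontramos x = 2305.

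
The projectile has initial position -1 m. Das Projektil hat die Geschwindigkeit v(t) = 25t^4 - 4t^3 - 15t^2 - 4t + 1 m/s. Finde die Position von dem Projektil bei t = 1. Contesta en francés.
Nous devons intégrer notre équation de la vitesse v(t) = 25·t^4 - 4·t^3 - 15·t^2 - 4·t + 1 1 fois. L'intégrale de la vitesse est la position. En utilisant x(0) = -1, nous obtenons x(t) = 5·t^5 - t^4 - 5·t^3 - 2·t^2 + t - 1. Nous avons la position x(t) = 5·t^5 - t^4 - 5·t^3 - 2·t^2 + t - 1. En substituant t = 1: x(1) = -3.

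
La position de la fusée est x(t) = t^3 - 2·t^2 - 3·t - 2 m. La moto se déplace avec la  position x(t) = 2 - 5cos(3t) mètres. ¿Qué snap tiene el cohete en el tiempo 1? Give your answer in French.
En partant de la position x(t) = t^3 - 2·t^2 - 3·t - 2, nous prenons 4 dérivées. La dérivée de la position donne la vitesse: v(t) = 3·t^2 - 4·t - 3. En dérivant la vitesse, nous obtenons l'accélération: a(t) = 6·t - 4. La dérivée de l'accélération donne le jerk: j(t) = 6. En prenant d/dt de j(t), nous trouvons s(t) = 0. De l'équation du snap s(t) = 0, nous substituons t = 1 pour obtenir s = 0.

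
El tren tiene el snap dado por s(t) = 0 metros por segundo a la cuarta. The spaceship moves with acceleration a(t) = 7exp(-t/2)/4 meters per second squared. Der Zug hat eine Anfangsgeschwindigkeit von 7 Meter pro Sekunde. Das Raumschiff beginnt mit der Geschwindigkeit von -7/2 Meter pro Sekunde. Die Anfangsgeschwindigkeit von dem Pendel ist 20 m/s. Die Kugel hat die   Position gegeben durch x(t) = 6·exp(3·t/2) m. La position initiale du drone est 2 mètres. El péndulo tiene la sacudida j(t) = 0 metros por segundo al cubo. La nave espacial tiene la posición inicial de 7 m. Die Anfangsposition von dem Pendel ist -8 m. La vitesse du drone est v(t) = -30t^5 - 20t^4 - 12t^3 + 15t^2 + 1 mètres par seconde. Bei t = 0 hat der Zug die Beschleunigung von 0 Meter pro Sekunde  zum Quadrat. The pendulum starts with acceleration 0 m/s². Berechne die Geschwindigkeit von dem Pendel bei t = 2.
Um dies zu lösen, müssen wir 2 Stammfunktionen unserer Gleichung für den Ruck j(t) = 0 finden. Das Integral von dem Ruck ist die Beschleunigung. Mit a(0) = 0 erhalten wir a(t) = 0. Die Stammfunktion von der Beschleunigung ist die Geschwindigkeit. Mit v(0) = 20 erhalten wir v(t) = 20. Aus der Gleichung für die Geschwindigkeit v(t) = 20, setzen wir t = 2 ein und erhalten v = 20.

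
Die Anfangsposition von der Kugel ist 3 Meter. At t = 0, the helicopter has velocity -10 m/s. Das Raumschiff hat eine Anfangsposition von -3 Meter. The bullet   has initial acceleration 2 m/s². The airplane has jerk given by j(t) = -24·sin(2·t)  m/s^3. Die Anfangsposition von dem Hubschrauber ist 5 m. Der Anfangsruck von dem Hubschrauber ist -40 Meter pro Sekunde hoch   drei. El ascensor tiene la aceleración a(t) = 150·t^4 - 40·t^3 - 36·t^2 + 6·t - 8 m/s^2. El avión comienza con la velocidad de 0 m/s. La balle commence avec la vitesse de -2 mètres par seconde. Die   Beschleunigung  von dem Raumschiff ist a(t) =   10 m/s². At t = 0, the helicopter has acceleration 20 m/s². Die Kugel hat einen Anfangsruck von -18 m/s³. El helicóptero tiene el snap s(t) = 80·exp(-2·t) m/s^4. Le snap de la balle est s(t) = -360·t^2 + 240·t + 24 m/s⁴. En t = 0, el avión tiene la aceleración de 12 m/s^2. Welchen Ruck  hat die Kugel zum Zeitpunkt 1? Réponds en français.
Nous devons intégrer notre équation du snap s(t) = -360·t^2 + 240·t + 24 1 fois. La primitive du snap, avec j(0) = -18, donne le jerk: j(t) = -120·t^3 + 120·t^2 + 24·t - 18. Nous avons le jerk j(t) = -120·t^3 + 120·t^2 + 24·t - 18. En substituant t = 1: j(1) = 6.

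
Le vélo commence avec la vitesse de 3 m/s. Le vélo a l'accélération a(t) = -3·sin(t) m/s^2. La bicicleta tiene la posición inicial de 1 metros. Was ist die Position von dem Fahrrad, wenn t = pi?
Wir müssen unsere Gleichung für die Beschleunigung a(t) = -3·sin(t) 2-mal integrieren. Durch Integration von der Beschleunigung und Verwendung der Anfangsbedingung v(0) = 3, erhalten wir v(t) = 3·cos(t). Mit ∫v(t)dt und Anwendung von x(0) = 1, finden wir x(t) = 3·sin(t) + 1. Wir haben die Position x(t) = 3·sin(t) + 1. Durch Einsetzen von t = pi: x(pi) = 1.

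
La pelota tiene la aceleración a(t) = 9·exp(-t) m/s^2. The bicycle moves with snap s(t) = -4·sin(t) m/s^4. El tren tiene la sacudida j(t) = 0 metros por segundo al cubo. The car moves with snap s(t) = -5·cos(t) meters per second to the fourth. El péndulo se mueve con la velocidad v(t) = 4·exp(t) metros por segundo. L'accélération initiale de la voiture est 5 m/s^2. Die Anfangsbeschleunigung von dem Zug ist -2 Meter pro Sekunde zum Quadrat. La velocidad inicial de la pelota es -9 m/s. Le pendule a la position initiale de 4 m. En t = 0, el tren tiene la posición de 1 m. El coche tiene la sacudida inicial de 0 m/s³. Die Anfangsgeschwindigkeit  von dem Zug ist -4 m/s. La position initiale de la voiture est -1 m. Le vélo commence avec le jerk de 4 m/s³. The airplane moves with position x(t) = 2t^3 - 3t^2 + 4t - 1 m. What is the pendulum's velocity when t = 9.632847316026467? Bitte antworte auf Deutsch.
Mit v(t) = 4·exp(t) und Einsetzen von t = 9.632847316026467, finden wir v = 61031.2725868928.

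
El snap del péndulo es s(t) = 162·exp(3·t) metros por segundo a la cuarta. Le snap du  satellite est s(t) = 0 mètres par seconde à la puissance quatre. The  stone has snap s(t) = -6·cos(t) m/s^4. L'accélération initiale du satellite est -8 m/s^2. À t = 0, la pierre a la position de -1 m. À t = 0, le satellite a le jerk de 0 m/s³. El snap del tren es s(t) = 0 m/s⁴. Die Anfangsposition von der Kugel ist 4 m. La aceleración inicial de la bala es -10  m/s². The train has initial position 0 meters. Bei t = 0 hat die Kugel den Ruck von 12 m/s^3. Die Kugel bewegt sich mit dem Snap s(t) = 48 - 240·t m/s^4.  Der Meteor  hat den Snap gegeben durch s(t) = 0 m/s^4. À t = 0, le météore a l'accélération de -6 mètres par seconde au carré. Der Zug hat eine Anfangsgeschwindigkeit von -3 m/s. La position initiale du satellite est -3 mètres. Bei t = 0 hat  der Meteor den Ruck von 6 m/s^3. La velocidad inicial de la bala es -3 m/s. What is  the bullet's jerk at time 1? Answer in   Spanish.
Partiendo del snap s(t) = 48 - 240·t, tomamos 1 antiderivada. La integral del snap, con j(0) = 12, da la sacudida: j(t) = -120·t^2 + 48·t + 12. Tenemos la sacudida j(t) = -120·t^2 + 48·t + 12. Sustituyendo t = 1: j(1) = -60.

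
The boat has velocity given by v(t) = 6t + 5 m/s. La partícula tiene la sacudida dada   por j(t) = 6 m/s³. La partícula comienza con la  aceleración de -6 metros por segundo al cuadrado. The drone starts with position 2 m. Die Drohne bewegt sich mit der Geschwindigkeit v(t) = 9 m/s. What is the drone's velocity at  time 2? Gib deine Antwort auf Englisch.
We have velocity v(t) = 9. Substituting t = 2: v(2) = 9.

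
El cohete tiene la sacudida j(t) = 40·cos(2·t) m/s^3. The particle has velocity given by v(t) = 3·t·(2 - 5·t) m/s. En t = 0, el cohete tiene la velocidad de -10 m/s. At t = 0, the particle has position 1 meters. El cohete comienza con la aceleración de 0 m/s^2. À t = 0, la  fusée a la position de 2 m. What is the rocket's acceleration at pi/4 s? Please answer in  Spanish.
Partiendo de la sacudida j(t) = 40·cos(2·t), tomamos 1 antiderivada. Integrando la sacudida y usando la condición inicial a(0) = 0, obtenemos a(t) = 20·sin(2·t). Usando a(t) = 20·sin(2·t) y sustituyendo t = pi/4, encontramos a = 20.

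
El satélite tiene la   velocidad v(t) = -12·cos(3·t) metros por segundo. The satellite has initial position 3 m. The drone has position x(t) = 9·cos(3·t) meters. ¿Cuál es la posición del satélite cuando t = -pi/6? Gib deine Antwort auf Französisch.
En partant de la vitesse v(t) = -12·cos(3·t), nous prenons 1 primitive. La primitive de la vitesse est la position. En utilisant x(0) = 3, nous obtenons x(t) = 3 - 4·sin(3·t). Nous avons la position x(t) = 3 - 4·sin(3·t). En substituant t = -pi/6: x(-pi/6) = 7.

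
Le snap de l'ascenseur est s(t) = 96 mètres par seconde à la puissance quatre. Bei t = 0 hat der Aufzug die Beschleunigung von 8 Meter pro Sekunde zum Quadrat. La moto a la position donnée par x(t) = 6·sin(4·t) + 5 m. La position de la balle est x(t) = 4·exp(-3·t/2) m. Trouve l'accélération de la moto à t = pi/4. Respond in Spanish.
Partiendo de la posición x(t) = 6·sin(4·t) + 5, tomamos 2 derivadas. Derivando la posición, obtenemos la velocidad: v(t) = 24·cos(4·t). Derivando la velocidad, obtenemos la aceleración: a(t) = -96·sin(4·t). De la ecuación de la aceleración a(t) = -96·sin(4·t), sustituimos t = pi/4 para obtener a = 0.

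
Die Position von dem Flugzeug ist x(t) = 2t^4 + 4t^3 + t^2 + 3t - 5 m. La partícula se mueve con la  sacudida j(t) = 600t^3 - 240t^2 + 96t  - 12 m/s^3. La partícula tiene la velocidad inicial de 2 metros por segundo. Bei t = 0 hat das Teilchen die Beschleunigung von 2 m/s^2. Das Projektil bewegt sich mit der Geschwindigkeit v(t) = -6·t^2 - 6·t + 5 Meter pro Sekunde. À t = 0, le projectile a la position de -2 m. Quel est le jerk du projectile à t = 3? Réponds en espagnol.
Para resolver esto, necesitamos tomar 2 derivadas de nuestra ecuación de la velocidad v(t) = -6·t^2 - 6·t + 5. Tomando d/dt de v(t), encontramos a(t) = -12·t - 6. Derivando la aceleración, obtenemos la sacudida: j(t) = -12. De la ecuación de la sacudida j(t) = -12, sustituimos t = 3 para obtener j = -12.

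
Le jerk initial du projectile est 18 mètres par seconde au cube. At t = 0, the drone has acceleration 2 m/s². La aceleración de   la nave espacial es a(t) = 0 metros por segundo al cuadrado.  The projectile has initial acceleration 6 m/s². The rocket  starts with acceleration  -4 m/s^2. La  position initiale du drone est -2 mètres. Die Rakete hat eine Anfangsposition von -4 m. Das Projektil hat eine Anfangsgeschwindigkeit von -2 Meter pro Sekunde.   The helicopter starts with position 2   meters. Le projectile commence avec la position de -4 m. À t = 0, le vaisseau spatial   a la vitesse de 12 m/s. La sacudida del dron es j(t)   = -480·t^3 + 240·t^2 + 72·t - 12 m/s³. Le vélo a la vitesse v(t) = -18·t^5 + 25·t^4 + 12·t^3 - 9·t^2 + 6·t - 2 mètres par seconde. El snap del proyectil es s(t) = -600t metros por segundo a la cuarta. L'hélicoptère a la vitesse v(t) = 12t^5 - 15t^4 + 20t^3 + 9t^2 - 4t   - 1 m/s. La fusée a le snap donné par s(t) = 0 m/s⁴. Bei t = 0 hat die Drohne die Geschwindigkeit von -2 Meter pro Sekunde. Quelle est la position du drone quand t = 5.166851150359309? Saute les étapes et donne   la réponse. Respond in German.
Bei t = 5.166851150359309, x = -59499.3037154173.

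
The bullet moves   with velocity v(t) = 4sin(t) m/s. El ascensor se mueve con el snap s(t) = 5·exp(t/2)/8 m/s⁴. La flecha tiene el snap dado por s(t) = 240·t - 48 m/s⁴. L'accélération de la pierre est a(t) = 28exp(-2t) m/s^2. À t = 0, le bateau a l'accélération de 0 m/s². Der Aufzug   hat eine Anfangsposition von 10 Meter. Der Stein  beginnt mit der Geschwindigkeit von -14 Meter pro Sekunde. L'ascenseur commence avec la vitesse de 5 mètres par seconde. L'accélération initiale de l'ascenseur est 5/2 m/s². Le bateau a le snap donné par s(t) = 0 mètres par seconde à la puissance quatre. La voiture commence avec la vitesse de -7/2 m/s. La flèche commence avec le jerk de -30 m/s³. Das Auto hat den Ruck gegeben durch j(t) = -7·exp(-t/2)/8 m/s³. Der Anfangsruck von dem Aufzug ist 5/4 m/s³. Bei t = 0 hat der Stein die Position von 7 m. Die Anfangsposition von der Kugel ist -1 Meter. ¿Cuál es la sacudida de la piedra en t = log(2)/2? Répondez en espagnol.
Debemos derivar nuestra ecuación de la aceleración a(t) = 28·exp(-2·t) 1 vez. Derivando la aceleración, obtenemos la sacudida: j(t) = -56·exp(-2·t). De la ecuación de la sacudida j(t) = -56·exp(-2·t), sustituimos t = log(2)/2 para obtener j = -28.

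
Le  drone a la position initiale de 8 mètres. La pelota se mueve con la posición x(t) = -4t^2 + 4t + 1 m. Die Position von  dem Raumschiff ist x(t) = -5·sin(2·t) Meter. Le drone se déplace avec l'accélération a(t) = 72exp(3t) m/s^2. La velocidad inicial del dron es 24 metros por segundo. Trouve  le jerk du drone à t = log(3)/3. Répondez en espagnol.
Debemos derivar nuestra ecuación de la aceleración a(t) = 72·exp(3·t) 1 vez. Tomando d/dt de a(t), encontramos j(t) = 216·exp(3·t). De la ecuación de la sacudida j(t) = 216·exp(3·t), sustituimos t = log(3)/3 para obtener j = 648.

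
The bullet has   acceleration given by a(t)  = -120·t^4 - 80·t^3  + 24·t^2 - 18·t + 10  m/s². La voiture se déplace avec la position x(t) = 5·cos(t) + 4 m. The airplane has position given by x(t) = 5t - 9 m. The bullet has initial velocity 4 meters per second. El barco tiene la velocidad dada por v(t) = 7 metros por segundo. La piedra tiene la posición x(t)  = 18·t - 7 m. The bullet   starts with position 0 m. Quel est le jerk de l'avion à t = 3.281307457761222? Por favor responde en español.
Para resolver esto, necesitamos tomar 3 derivadas de nuestra ecuación de la posición x(t) = 5·t - 9. Derivando la posición, obtenemos la velocidad: v(t) = 5. Tomando d/dt de v(t), encontramos a(t) = 0. Tomando d/dt de a(t), encontramos j(t) = 0. Usando j(t) = 0 y sustituyendo t = 3.281307457761222, encontramos j = 0.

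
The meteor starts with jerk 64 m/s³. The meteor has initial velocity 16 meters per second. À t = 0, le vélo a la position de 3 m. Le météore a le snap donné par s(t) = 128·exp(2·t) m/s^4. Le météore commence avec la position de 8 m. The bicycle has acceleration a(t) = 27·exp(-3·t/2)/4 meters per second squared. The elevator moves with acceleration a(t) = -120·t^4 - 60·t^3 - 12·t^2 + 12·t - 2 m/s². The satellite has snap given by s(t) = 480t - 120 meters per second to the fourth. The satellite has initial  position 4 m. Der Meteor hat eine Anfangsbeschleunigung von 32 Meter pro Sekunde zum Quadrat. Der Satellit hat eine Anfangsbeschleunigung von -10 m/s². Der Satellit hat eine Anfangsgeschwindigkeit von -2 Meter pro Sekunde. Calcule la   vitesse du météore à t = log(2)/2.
Pour résoudre ceci, nous devons prendre 3 intégrales de notre équation du snap s(t) = 128·exp(2·t). En prenant ∫s(t)dt et en appliquant j(0) = 64, nous trouvons j(t) = 64·exp(2·t). En intégrant le jerk et en utilisant la condition initiale a(0) = 32, nous obtenons a(t) = 32·exp(2·t). En prenant ∫a(t)dt et en appliquant v(0) = 16, nous trouvons v(t) = 16·exp(2·t). De l'équation de la vitesse v(t) = 16·exp(2·t), nous substituons t = log(2)/2 pour obtenir v = 32.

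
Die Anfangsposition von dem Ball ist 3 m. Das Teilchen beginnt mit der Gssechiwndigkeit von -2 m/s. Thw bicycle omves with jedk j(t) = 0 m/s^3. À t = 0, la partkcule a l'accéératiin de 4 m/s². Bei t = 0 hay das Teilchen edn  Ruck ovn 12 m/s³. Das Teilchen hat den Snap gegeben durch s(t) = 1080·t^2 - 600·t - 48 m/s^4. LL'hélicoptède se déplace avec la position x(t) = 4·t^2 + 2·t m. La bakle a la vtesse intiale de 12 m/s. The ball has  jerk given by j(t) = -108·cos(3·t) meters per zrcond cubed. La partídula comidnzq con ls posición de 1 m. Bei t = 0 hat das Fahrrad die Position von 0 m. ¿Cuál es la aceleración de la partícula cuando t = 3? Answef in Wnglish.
To solve this, we need to take 2 integrals of our snap equation s(t) = 1080·t^2 - 600·t - 48. The antiderivative of snap, with j(0) = 12, gives jerk: j(t) = 360·t^3 - 300·t^2 - 48·t + 12. The antiderivative of jerk, with a(0) = 4, gives acceleration: a(t) = 90·t^4 - 100·t^3 - 24·t^2 + 12·t + 4. Using a(t) = 90·t^4 - 100·t^3 - 24·t^2 + 12·t + 4 and substituting t = 3, we find a = 4414.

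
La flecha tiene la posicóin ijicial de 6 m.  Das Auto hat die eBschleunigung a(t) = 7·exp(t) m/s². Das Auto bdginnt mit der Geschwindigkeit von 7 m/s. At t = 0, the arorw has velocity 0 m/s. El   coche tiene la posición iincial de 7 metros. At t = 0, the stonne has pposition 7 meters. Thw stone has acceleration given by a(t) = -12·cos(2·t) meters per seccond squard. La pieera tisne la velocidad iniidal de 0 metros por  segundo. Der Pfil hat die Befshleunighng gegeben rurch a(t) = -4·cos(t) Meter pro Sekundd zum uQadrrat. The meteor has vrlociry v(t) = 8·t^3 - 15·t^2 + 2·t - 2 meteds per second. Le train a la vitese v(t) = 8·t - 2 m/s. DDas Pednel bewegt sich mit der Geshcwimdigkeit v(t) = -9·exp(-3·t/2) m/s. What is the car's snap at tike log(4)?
To solve this, we need to take 2 derivatives of our acceleration equation a(t) = 7·exp(t). Differentiating acceleration, we get jerk: j(t) = 7·exp(t). Differentiating jerk, we get snap: s(t) = 7·exp(t). From the given snap equation s(t) = 7·exp(t), we substitute t = log(4) to get s = 28.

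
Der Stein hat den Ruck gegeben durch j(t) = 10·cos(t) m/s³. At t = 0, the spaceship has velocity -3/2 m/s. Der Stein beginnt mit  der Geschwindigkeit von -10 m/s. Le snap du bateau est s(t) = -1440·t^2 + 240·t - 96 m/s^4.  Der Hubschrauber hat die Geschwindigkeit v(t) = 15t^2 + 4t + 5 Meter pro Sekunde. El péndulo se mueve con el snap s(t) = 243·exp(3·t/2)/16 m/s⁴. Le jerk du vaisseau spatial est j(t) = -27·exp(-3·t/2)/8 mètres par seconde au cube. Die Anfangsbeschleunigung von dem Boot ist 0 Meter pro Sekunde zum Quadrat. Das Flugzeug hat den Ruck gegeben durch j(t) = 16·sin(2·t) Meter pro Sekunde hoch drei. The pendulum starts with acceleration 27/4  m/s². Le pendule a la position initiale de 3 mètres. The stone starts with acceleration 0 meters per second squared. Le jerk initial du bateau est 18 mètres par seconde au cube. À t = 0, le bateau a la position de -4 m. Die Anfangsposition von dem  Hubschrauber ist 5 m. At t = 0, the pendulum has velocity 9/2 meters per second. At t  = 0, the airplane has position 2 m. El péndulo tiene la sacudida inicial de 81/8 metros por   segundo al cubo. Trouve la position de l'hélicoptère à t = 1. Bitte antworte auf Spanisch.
Para resolver esto, necesitamos tomar 1 antiderivada de nuestra ecuación de la velocidad v(t) = 15·t^2 + 4·t + 5. La antiderivada de la velocidad, con x(0) = 5, da la posición: x(t) = 5·t^3 + 2·t^2 + 5·t + 5. Usando x(t) = 5·t^3 + 2·t^2 + 5·t + 5 y sustituyendo t = 1, encontramos x = 17.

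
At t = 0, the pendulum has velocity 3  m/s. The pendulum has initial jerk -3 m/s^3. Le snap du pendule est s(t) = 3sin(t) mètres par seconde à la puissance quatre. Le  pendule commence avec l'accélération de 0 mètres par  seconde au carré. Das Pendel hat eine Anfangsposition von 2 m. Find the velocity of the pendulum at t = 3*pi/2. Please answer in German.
Wir müssen unsere Gleichung für den Snap s(t) = 3·sin(t) 3-mal integrieren. Das Integral von dem Snap, mit j(0) = -3, ergibt den Ruck: j(t) = -3·cos(t). Mit ∫j(t)dt und Anwendung von a(0) = 0, finden wir a(t) = -3·sin(t). Durch Integration von der Beschleunigung und Verwendung der Anfangsbedingung v(0) = 3, erhalten wir v(t) = 3·cos(t). Mit v(t) = 3·cos(t) und Einsetzen von t = 3*pi/2, finden wir v = 0.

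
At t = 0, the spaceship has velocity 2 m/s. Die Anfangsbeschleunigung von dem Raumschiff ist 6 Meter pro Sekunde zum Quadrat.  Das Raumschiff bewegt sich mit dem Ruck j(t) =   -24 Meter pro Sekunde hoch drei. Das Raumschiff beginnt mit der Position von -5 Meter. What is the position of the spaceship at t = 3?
To solve this, we need to take 3 antiderivatives of our jerk equation j(t) = -24. The antiderivative of jerk, with a(0) = 6, gives acceleration: a(t) = 6 - 24·t. The antiderivative of acceleration is velocity. Using v(0) = 2, we get v(t) = -12·t^2 + 6·t + 2. Finding the integral of v(t) and using x(0) = -5: x(t) = -4·t^3 + 3·t^2 + 2·t - 5. Using x(t) = -4·t^3 + 3·t^2 + 2·t - 5 and substituting t = 3, we find x = -80.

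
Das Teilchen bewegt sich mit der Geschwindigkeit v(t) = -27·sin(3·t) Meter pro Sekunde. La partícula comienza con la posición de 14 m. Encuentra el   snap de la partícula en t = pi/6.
Partiendo de la velocidad v(t) = -27·sin(3·t), tomamos 3 derivadas. Tomando d/dt de v(t), encontramos a(t) = -81·cos(3·t). La derivada de la aceleración da la sacudida: j(t) = 243·sin(3·t). Derivando la sacudida, obtenemos el snap: s(t) = 729·cos(3·t). De la ecuación del snap s(t) = 729·cos(3·t), sustituimos t = pi/6 para obtener s = 0.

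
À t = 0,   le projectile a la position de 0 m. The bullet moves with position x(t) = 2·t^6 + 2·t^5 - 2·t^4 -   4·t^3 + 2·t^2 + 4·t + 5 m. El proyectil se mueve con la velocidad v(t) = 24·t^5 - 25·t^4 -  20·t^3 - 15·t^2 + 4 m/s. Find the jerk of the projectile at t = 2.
To solve this, we need to take 2 derivatives of our velocity equation v(t) = 24·t^5 - 25·t^4 - 20·t^3 - 15·t^2 + 4. Taking d/dt of v(t), we find a(t) = 120·t^4 - 100·t^3 - 60·t^2 - 30·t. Differentiating acceleration, we get jerk: j(t) = 480·t^3 - 300·t^2 - 120·t - 30. We have jerk j(t) = 480·t^3 - 300·t^2 - 120·t - 30. Substituting t = 2: j(2) = 2370.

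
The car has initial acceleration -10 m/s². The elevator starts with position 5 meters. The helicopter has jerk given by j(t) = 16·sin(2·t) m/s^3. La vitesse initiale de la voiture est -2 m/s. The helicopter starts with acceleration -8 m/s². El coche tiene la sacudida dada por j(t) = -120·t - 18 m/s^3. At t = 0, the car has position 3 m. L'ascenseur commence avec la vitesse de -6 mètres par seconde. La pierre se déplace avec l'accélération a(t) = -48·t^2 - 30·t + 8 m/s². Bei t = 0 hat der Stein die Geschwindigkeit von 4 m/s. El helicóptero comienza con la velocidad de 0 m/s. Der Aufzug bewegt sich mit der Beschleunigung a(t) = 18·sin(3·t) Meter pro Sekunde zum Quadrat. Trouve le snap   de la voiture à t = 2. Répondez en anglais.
Starting from jerk j(t) = -120·t - 18, we take 1 derivative. Differentiating jerk, we get snap: s(t) = -120. Using s(t) = -120 and substituting t = 2, we find s = -120.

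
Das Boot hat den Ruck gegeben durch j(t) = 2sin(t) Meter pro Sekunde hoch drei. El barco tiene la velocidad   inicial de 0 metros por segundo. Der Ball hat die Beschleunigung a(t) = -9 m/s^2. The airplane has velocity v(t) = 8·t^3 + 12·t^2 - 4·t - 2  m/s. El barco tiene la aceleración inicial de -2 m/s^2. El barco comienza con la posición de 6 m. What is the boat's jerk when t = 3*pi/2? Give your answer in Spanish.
Usando j(t) = 2·sin(t) y sustituyendo t = 3*pi/2, encontramos j = -2.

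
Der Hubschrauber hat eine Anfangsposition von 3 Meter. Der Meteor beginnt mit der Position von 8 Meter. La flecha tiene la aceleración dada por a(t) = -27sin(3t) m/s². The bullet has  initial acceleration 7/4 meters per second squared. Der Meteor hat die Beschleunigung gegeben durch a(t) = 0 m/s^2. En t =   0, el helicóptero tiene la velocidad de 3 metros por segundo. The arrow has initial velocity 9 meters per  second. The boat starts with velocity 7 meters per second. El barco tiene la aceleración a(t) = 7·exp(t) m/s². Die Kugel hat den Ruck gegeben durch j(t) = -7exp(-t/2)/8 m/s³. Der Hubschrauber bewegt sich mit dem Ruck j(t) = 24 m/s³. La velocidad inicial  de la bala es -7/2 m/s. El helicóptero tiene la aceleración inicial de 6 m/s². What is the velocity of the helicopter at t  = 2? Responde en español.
Para resolver esto, necesitamos tomar 2 integrales de nuestra ecuación de la sacudida j(t) = 24. La antiderivada de la sacudida es la aceleración. Usando a(0) = 6, obtenemos a(t) = 24·t + 6. La antiderivada de la aceleración es la velocidad. Usando v(0) = 3, obtenemos v(t) = 12·t^2 + 6·t + 3. Tenemos la velocidad v(t) = 12·t^2 + 6·t + 3. Sustituyendo t = 2: v(2) = 63.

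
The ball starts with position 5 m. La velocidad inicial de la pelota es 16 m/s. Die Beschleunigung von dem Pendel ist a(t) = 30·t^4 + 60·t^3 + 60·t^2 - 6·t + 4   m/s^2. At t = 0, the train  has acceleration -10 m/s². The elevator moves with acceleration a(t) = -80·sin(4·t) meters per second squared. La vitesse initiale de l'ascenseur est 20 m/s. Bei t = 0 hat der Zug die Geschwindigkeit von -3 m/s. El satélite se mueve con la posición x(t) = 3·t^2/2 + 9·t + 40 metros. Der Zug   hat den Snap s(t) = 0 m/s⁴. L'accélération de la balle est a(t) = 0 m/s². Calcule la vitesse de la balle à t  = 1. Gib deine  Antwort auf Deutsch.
Wir müssen unsere Gleichung für die Beschleunigung a(t) = 0 1-mal integrieren. Die Stammfunktion von der Beschleunigung, mit v(0) = 16, ergibt die Geschwindigkeit: v(t) = 16. Wir haben die Geschwindigkeit v(t) = 16. Durch Einsetzen von t = 1: v(1) = 16.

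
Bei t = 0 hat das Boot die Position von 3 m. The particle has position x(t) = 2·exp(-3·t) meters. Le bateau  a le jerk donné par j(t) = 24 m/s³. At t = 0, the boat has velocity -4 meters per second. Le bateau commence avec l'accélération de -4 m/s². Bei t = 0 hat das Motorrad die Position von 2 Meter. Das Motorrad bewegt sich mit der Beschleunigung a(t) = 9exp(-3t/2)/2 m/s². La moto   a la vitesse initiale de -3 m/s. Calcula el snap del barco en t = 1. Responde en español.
Para resolver esto, necesitamos tomar 1 derivada de nuestra ecuación de la sacudida j(t) = 24. La derivada de la sacudida da el snap: s(t) = 0. Usando s(t) = 0 y sustituyendo t = 1, encontramos s = 0.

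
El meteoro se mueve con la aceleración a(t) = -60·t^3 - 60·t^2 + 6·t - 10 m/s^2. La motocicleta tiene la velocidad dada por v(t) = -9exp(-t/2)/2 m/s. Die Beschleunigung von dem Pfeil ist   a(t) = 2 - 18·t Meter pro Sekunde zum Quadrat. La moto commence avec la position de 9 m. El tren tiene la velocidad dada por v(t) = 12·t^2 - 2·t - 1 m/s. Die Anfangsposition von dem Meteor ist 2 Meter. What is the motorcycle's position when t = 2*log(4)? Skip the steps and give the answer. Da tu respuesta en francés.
La réponse est 9/4.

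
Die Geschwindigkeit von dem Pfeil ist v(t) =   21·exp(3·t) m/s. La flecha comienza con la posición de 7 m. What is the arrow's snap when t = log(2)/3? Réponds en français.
Nous devons dériver notre équation de la vitesse v(t) = 21·exp(3·t) 3 fois. La dérivée de la vitesse donne l'accélération: a(t) = 63·exp(3·t). La dérivée de l'accélération donne le jerk: j(t) = 189·exp(3·t). En prenant d/dt de j(t), nous trouvons s(t) = 567·exp(3·t). De l'équation du snap s(t) = 567·exp(3·t), nous substituons t = log(2)/3 pour obtenir s = 1134.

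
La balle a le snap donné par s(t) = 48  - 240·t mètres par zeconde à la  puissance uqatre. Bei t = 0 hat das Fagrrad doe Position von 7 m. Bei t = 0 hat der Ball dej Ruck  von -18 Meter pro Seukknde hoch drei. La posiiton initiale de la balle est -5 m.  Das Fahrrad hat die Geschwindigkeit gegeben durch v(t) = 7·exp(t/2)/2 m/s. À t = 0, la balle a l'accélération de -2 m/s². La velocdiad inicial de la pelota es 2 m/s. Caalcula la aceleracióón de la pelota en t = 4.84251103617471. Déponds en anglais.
To solve this, we need to take 2 antiderivatives of our snap equation s(t) = 48 - 240·t. The antiderivative of snap, with j(0) = -18, gives jerk: j(t) = -120·t^2 + 48·t - 18. Taking ∫j(t)dt and applying a(0) = -2, we find a(t) = -40·t^3 + 24·t^2 - 18·t - 2. Using a(t) = -40·t^3 + 24·t^2 - 18·t - 2 and substituting t = 4.84251103617471, we find a = -4068.62580963459.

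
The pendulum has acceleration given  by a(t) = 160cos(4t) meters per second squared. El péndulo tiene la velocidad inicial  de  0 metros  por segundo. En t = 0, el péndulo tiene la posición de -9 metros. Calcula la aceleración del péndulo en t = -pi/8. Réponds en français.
Nous avons l'accélération a(t) = 160·cos(4·t). En substituant t = -pi/8: a(-pi/8) = 0.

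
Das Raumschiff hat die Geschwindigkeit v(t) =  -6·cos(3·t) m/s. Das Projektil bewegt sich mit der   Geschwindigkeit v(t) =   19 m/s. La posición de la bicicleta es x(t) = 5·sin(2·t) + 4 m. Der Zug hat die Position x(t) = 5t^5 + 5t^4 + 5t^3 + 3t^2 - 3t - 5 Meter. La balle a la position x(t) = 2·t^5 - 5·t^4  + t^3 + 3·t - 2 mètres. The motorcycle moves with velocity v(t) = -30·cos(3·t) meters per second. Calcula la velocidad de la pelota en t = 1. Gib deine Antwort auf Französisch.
Nous devons dériver notre équation de la position x(t) = 2·t^5 - 5·t^4 + t^3 + 3·t - 2 1 fois. En dérivant la position, nous obtenons la vitesse: v(t) = 10·t^4 - 20·t^3 + 3·t^2 + 3. Nous avons la vitesse v(t) = 10·t^4 - 20·t^3 + 3·t^2 + 3. En substituant t = 1: v(1) = -4.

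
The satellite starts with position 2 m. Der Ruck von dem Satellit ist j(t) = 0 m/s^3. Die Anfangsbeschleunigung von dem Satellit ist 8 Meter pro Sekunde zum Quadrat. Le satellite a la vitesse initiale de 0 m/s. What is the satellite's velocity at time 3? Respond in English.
To solve this, we need to take 2 integrals of our jerk equation j(t) = 0. Integrating jerk and using the initial condition a(0) = 8, we get a(t) = 8. Taking ∫a(t)dt and applying v(0) = 0, we find v(t) = 8·t. From the given velocity equation v(t) = 8·t, we substitute t = 3 to get v = 24.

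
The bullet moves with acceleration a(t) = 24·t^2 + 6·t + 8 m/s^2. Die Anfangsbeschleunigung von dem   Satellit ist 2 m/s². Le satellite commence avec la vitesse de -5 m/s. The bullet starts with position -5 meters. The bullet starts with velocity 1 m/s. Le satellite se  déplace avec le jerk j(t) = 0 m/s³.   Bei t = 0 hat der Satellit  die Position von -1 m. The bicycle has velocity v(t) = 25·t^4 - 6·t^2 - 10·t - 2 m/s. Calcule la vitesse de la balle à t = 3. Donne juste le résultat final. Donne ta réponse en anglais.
At t = 3, v = 268.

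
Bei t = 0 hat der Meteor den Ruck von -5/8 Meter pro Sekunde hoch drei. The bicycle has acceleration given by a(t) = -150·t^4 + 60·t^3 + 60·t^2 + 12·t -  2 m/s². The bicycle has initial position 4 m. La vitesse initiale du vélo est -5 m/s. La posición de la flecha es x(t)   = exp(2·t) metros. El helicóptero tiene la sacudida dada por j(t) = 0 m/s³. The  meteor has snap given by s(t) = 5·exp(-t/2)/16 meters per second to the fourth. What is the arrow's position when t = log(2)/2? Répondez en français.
Nous avons la position x(t) = exp(2·t). En substituant t = log(2)/2: x(log(2)/2) = 2.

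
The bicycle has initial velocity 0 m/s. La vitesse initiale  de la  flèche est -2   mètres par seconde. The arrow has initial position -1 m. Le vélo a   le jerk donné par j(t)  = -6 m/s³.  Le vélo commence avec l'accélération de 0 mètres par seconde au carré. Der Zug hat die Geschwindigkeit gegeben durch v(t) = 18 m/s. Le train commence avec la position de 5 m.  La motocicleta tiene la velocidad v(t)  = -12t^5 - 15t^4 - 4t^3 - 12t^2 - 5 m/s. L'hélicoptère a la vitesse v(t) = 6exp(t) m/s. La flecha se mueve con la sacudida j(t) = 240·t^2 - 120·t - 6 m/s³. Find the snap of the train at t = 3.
To solve this, we need to take 3 derivatives of our velocity equation v(t) = 18. Taking d/dt of v(t), we find a(t) = 0. Taking d/dt of a(t), we find j(t) = 0. The derivative of jerk gives snap: s(t) = 0. Using s(t) = 0 and substituting t = 3, we find s = 0.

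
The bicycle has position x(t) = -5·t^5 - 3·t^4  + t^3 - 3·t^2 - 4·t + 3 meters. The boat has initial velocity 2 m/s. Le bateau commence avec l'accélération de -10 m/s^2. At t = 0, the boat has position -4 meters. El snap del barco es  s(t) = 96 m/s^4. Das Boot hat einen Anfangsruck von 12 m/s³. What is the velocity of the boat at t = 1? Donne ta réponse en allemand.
Wir müssen unsere Gleichung für den Snap s(t) = 96 3-mal integrieren. Durch Integration von dem Snap und Verwendung der Anfangsbedingung j(0) = 12, erhalten wir j(t) = 96·t + 12. Das Integral von dem Ruck, mit a(0) = -10, ergibt die Beschleunigung: a(t) = 48·t^2 + 12·t - 10. Mit ∫a(t)dt und Anwendung von v(0) = 2, finden wir v(t) = 16·t^3 + 6·t^2 - 10·t + 2. Mit v(t) = 16·t^3 + 6·t^2 - 10·t + 2 und Einsetzen von t = 1, finden wir v = 14.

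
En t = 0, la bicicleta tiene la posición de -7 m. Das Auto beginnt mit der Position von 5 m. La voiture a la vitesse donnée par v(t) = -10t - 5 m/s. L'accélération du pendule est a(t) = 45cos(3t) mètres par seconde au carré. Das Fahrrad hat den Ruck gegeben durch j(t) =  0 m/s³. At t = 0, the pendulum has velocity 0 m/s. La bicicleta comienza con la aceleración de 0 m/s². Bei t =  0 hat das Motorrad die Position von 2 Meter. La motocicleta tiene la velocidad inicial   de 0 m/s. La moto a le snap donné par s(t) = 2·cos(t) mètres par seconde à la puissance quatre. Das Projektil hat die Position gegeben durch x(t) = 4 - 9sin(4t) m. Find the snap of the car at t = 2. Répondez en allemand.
Wir müssen unsere Gleichung für die Geschwindigkeit v(t) = -10·t - 5 3-mal ableiten. Mit d/dt von v(t) finden wir a(t) = -10. Mit d/dt von a(t) finden wir j(t) = 0. Durch Ableiten von dem Ruck erhalten wir den Snap: s(t) = 0. Wir haben den Snap s(t) = 0. Durch Einsetzen von t = 2: s(2) = 0.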